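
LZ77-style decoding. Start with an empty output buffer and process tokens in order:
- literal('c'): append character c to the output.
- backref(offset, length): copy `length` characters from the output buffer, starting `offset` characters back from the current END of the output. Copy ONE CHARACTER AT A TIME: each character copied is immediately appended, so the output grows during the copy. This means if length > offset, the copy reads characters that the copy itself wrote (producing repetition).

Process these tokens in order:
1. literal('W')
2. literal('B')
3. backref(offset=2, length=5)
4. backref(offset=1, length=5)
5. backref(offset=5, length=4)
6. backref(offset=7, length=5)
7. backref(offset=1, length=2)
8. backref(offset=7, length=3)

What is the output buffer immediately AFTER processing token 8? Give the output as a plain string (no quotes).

Answer: WBWBWBWWWWWWWWWWWWWWWWWWWW

Derivation:
Token 1: literal('W'). Output: "W"
Token 2: literal('B'). Output: "WB"
Token 3: backref(off=2, len=5) (overlapping!). Copied 'WBWBW' from pos 0. Output: "WBWBWBW"
Token 4: backref(off=1, len=5) (overlapping!). Copied 'WWWWW' from pos 6. Output: "WBWBWBWWWWWW"
Token 5: backref(off=5, len=4). Copied 'WWWW' from pos 7. Output: "WBWBWBWWWWWWWWWW"
Token 6: backref(off=7, len=5). Copied 'WWWWW' from pos 9. Output: "WBWBWBWWWWWWWWWWWWWWW"
Token 7: backref(off=1, len=2) (overlapping!). Copied 'WW' from pos 20. Output: "WBWBWBWWWWWWWWWWWWWWWWW"
Token 8: backref(off=7, len=3). Copied 'WWW' from pos 16. Output: "WBWBWBWWWWWWWWWWWWWWWWWWWW"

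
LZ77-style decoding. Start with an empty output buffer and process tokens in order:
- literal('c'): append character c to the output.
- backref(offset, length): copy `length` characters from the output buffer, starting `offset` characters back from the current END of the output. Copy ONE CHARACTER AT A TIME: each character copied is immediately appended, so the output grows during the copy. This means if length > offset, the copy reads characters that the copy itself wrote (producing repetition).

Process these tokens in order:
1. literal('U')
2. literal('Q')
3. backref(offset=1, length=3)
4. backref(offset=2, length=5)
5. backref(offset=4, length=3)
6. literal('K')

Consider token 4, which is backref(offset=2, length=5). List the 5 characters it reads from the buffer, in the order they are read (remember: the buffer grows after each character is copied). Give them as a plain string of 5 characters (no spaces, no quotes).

Token 1: literal('U'). Output: "U"
Token 2: literal('Q'). Output: "UQ"
Token 3: backref(off=1, len=3) (overlapping!). Copied 'QQQ' from pos 1. Output: "UQQQQ"
Token 4: backref(off=2, len=5). Buffer before: "UQQQQ" (len 5)
  byte 1: read out[3]='Q', append. Buffer now: "UQQQQQ"
  byte 2: read out[4]='Q', append. Buffer now: "UQQQQQQ"
  byte 3: read out[5]='Q', append. Buffer now: "UQQQQQQQ"
  byte 4: read out[6]='Q', append. Buffer now: "UQQQQQQQQ"
  byte 5: read out[7]='Q', append. Buffer now: "UQQQQQQQQQ"

Answer: QQQQQ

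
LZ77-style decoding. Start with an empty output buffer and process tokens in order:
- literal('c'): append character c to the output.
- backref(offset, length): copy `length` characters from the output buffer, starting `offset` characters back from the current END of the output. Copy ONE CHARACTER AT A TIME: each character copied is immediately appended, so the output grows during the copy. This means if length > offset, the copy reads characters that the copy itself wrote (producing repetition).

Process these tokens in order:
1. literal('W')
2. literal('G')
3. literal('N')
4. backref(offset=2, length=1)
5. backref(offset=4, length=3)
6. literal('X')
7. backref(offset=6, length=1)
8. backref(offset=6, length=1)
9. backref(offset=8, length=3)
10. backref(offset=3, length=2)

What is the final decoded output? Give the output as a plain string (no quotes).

Answer: WGNGWGNXNGNGWNG

Derivation:
Token 1: literal('W'). Output: "W"
Token 2: literal('G'). Output: "WG"
Token 3: literal('N'). Output: "WGN"
Token 4: backref(off=2, len=1). Copied 'G' from pos 1. Output: "WGNG"
Token 5: backref(off=4, len=3). Copied 'WGN' from pos 0. Output: "WGNGWGN"
Token 6: literal('X'). Output: "WGNGWGNX"
Token 7: backref(off=6, len=1). Copied 'N' from pos 2. Output: "WGNGWGNXN"
Token 8: backref(off=6, len=1). Copied 'G' from pos 3. Output: "WGNGWGNXNG"
Token 9: backref(off=8, len=3). Copied 'NGW' from pos 2. Output: "WGNGWGNXNGNGW"
Token 10: backref(off=3, len=2). Copied 'NG' from pos 10. Output: "WGNGWGNXNGNGWNG"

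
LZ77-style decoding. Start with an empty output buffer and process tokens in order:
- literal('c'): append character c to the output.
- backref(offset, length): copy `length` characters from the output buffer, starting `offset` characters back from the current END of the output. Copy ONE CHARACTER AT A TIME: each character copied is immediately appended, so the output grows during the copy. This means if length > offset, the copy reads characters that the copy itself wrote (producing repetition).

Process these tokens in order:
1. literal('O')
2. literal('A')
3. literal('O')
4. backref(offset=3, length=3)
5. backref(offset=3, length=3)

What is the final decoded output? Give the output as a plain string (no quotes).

Answer: OAOOAOOAO

Derivation:
Token 1: literal('O'). Output: "O"
Token 2: literal('A'). Output: "OA"
Token 3: literal('O'). Output: "OAO"
Token 4: backref(off=3, len=3). Copied 'OAO' from pos 0. Output: "OAOOAO"
Token 5: backref(off=3, len=3). Copied 'OAO' from pos 3. Output: "OAOOAOOAO"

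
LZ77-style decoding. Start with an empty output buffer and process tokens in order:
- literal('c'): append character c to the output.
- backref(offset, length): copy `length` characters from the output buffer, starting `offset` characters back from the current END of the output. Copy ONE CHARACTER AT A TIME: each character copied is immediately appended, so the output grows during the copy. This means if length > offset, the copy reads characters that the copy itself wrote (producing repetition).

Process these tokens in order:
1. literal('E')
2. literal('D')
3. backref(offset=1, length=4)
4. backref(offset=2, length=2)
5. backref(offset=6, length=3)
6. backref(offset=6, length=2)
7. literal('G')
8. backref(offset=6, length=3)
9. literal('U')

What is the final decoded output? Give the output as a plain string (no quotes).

Token 1: literal('E'). Output: "E"
Token 2: literal('D'). Output: "ED"
Token 3: backref(off=1, len=4) (overlapping!). Copied 'DDDD' from pos 1. Output: "EDDDDD"
Token 4: backref(off=2, len=2). Copied 'DD' from pos 4. Output: "EDDDDDDD"
Token 5: backref(off=6, len=3). Copied 'DDD' from pos 2. Output: "EDDDDDDDDDD"
Token 6: backref(off=6, len=2). Copied 'DD' from pos 5. Output: "EDDDDDDDDDDDD"
Token 7: literal('G'). Output: "EDDDDDDDDDDDDG"
Token 8: backref(off=6, len=3). Copied 'DDD' from pos 8. Output: "EDDDDDDDDDDDDGDDD"
Token 9: literal('U'). Output: "EDDDDDDDDDDDDGDDDU"

Answer: EDDDDDDDDDDDDGDDDU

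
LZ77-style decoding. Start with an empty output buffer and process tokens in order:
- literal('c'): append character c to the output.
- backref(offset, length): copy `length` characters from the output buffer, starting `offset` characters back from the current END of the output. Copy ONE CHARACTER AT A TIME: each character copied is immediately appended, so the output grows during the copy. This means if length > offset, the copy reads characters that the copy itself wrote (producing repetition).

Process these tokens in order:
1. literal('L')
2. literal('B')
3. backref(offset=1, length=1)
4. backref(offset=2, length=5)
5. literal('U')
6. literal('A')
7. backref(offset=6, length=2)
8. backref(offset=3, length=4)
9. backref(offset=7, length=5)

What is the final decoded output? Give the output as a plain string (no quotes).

Answer: LBBBBBBBUABBABBAABBAB

Derivation:
Token 1: literal('L'). Output: "L"
Token 2: literal('B'). Output: "LB"
Token 3: backref(off=1, len=1). Copied 'B' from pos 1. Output: "LBB"
Token 4: backref(off=2, len=5) (overlapping!). Copied 'BBBBB' from pos 1. Output: "LBBBBBBB"
Token 5: literal('U'). Output: "LBBBBBBBU"
Token 6: literal('A'). Output: "LBBBBBBBUA"
Token 7: backref(off=6, len=2). Copied 'BB' from pos 4. Output: "LBBBBBBBUABB"
Token 8: backref(off=3, len=4) (overlapping!). Copied 'ABBA' from pos 9. Output: "LBBBBBBBUABBABBA"
Token 9: backref(off=7, len=5). Copied 'ABBAB' from pos 9. Output: "LBBBBBBBUABBABBAABBAB"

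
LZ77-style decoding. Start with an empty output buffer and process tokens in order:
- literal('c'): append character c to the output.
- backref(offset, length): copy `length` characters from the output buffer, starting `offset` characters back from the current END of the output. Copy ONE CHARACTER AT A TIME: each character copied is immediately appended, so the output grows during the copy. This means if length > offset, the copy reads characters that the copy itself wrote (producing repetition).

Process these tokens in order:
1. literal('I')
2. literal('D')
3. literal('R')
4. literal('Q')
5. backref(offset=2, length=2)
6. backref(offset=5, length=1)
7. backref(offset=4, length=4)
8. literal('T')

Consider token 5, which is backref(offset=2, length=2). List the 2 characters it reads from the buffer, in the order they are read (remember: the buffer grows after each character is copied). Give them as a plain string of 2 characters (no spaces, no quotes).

Answer: RQ

Derivation:
Token 1: literal('I'). Output: "I"
Token 2: literal('D'). Output: "ID"
Token 3: literal('R'). Output: "IDR"
Token 4: literal('Q'). Output: "IDRQ"
Token 5: backref(off=2, len=2). Buffer before: "IDRQ" (len 4)
  byte 1: read out[2]='R', append. Buffer now: "IDRQR"
  byte 2: read out[3]='Q', append. Buffer now: "IDRQRQ"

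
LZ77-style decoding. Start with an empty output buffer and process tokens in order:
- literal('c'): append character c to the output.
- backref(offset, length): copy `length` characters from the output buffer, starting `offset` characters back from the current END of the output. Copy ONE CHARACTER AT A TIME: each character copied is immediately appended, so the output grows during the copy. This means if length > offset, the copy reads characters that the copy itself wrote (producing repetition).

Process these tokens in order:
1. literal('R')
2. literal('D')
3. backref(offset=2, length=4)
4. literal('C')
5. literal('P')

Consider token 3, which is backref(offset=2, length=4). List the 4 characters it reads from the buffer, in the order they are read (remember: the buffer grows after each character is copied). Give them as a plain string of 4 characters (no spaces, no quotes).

Token 1: literal('R'). Output: "R"
Token 2: literal('D'). Output: "RD"
Token 3: backref(off=2, len=4). Buffer before: "RD" (len 2)
  byte 1: read out[0]='R', append. Buffer now: "RDR"
  byte 2: read out[1]='D', append. Buffer now: "RDRD"
  byte 3: read out[2]='R', append. Buffer now: "RDRDR"
  byte 4: read out[3]='D', append. Buffer now: "RDRDRD"

Answer: RDRD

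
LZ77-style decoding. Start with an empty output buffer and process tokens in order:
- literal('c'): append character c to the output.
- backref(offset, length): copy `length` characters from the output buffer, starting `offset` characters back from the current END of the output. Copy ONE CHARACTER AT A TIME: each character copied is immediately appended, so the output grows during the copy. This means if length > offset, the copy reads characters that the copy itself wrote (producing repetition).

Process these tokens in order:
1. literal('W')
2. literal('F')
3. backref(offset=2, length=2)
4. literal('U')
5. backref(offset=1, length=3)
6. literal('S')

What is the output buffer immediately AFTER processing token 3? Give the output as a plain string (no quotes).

Token 1: literal('W'). Output: "W"
Token 2: literal('F'). Output: "WF"
Token 3: backref(off=2, len=2). Copied 'WF' from pos 0. Output: "WFWF"

Answer: WFWF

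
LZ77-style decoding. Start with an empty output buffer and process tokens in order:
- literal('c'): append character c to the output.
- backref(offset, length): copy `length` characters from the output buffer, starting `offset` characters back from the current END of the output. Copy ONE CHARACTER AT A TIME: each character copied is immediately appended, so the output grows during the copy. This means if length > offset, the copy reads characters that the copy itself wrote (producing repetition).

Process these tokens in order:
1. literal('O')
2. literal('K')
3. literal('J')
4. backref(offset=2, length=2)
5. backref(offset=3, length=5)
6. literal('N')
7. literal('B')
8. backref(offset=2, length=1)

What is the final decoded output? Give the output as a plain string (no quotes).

Token 1: literal('O'). Output: "O"
Token 2: literal('K'). Output: "OK"
Token 3: literal('J'). Output: "OKJ"
Token 4: backref(off=2, len=2). Copied 'KJ' from pos 1. Output: "OKJKJ"
Token 5: backref(off=3, len=5) (overlapping!). Copied 'JKJJK' from pos 2. Output: "OKJKJJKJJK"
Token 6: literal('N'). Output: "OKJKJJKJJKN"
Token 7: literal('B'). Output: "OKJKJJKJJKNB"
Token 8: backref(off=2, len=1). Copied 'N' from pos 10. Output: "OKJKJJKJJKNBN"

Answer: OKJKJJKJJKNBN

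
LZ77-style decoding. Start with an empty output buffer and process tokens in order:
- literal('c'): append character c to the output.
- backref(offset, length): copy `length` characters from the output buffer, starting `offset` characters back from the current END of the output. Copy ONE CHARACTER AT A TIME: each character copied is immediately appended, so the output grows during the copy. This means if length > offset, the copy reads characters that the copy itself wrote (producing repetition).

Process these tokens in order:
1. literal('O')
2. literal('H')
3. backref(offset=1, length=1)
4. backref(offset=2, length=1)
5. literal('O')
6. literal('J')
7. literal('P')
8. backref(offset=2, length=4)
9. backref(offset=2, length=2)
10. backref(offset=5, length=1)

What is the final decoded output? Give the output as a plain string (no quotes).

Answer: OHHHOJPJPJPJPP

Derivation:
Token 1: literal('O'). Output: "O"
Token 2: literal('H'). Output: "OH"
Token 3: backref(off=1, len=1). Copied 'H' from pos 1. Output: "OHH"
Token 4: backref(off=2, len=1). Copied 'H' from pos 1. Output: "OHHH"
Token 5: literal('O'). Output: "OHHHO"
Token 6: literal('J'). Output: "OHHHOJ"
Token 7: literal('P'). Output: "OHHHOJP"
Token 8: backref(off=2, len=4) (overlapping!). Copied 'JPJP' from pos 5. Output: "OHHHOJPJPJP"
Token 9: backref(off=2, len=2). Copied 'JP' from pos 9. Output: "OHHHOJPJPJPJP"
Token 10: backref(off=5, len=1). Copied 'P' from pos 8. Output: "OHHHOJPJPJPJPP"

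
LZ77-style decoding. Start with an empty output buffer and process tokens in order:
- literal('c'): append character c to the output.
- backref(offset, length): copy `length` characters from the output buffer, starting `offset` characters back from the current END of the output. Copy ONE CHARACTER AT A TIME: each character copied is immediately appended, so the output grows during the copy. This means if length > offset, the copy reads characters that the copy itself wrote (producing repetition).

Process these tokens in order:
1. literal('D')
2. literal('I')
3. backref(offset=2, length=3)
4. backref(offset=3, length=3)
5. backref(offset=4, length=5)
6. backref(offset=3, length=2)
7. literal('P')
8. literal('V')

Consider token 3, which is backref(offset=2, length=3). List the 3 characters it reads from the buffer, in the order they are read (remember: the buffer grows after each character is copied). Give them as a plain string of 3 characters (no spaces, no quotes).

Answer: DID

Derivation:
Token 1: literal('D'). Output: "D"
Token 2: literal('I'). Output: "DI"
Token 3: backref(off=2, len=3). Buffer before: "DI" (len 2)
  byte 1: read out[0]='D', append. Buffer now: "DID"
  byte 2: read out[1]='I', append. Buffer now: "DIDI"
  byte 3: read out[2]='D', append. Buffer now: "DIDID"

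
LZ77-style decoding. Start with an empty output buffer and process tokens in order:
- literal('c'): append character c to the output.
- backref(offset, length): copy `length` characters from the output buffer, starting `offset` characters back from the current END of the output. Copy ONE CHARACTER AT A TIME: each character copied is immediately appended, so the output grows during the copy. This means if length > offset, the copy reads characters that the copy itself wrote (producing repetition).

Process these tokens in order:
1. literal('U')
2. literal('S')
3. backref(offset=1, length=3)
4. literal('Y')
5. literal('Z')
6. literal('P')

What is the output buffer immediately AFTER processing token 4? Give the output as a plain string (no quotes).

Token 1: literal('U'). Output: "U"
Token 2: literal('S'). Output: "US"
Token 3: backref(off=1, len=3) (overlapping!). Copied 'SSS' from pos 1. Output: "USSSS"
Token 4: literal('Y'). Output: "USSSSY"

Answer: USSSSY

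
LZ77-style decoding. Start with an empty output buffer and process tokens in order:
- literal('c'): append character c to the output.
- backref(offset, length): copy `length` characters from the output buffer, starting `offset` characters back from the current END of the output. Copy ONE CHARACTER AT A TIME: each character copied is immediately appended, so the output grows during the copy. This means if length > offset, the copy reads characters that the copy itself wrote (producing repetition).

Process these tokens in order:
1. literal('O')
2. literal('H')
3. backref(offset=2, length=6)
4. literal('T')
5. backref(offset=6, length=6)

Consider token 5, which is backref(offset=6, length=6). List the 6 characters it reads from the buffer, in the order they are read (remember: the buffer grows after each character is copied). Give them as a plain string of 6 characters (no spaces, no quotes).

Answer: HOHOHT

Derivation:
Token 1: literal('O'). Output: "O"
Token 2: literal('H'). Output: "OH"
Token 3: backref(off=2, len=6) (overlapping!). Copied 'OHOHOH' from pos 0. Output: "OHOHOHOH"
Token 4: literal('T'). Output: "OHOHOHOHT"
Token 5: backref(off=6, len=6). Buffer before: "OHOHOHOHT" (len 9)
  byte 1: read out[3]='H', append. Buffer now: "OHOHOHOHTH"
  byte 2: read out[4]='O', append. Buffer now: "OHOHOHOHTHO"
  byte 3: read out[5]='H', append. Buffer now: "OHOHOHOHTHOH"
  byte 4: read out[6]='O', append. Buffer now: "OHOHOHOHTHOHO"
  byte 5: read out[7]='H', append. Buffer now: "OHOHOHOHTHOHOH"
  byte 6: read out[8]='T', append. Buffer now: "OHOHOHOHTHOHOHT"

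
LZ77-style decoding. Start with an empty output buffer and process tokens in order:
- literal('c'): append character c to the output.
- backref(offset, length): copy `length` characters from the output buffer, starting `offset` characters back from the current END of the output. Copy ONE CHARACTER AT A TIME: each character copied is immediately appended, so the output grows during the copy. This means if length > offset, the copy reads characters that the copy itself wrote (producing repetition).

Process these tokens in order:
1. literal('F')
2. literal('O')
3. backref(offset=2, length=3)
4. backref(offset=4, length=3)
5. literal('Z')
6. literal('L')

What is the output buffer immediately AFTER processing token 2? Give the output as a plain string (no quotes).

Token 1: literal('F'). Output: "F"
Token 2: literal('O'). Output: "FO"

Answer: FO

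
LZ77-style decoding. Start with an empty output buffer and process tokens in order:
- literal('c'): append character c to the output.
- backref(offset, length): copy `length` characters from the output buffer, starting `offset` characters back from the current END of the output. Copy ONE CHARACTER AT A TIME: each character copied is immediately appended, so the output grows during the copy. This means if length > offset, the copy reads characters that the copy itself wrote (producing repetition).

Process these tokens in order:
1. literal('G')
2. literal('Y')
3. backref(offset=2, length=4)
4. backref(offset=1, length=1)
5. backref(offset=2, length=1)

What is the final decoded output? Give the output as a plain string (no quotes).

Answer: GYGYGYYY

Derivation:
Token 1: literal('G'). Output: "G"
Token 2: literal('Y'). Output: "GY"
Token 3: backref(off=2, len=4) (overlapping!). Copied 'GYGY' from pos 0. Output: "GYGYGY"
Token 4: backref(off=1, len=1). Copied 'Y' from pos 5. Output: "GYGYGYY"
Token 5: backref(off=2, len=1). Copied 'Y' from pos 5. Output: "GYGYGYYY"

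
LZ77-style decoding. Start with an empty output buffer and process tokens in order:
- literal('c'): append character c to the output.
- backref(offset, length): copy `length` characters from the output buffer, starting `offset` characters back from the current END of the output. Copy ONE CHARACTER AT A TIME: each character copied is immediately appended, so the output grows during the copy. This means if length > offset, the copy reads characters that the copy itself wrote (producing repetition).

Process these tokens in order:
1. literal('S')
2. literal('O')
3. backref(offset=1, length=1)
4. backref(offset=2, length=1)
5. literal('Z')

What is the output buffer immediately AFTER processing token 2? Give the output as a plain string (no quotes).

Token 1: literal('S'). Output: "S"
Token 2: literal('O'). Output: "SO"

Answer: SO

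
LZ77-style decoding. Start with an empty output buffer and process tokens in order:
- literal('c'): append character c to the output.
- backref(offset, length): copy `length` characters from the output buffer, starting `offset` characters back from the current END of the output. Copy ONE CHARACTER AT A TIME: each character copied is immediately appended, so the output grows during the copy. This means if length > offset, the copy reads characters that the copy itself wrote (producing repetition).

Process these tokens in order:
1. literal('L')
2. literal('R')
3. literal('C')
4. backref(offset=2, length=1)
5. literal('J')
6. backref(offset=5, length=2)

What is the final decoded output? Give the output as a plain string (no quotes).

Token 1: literal('L'). Output: "L"
Token 2: literal('R'). Output: "LR"
Token 3: literal('C'). Output: "LRC"
Token 4: backref(off=2, len=1). Copied 'R' from pos 1. Output: "LRCR"
Token 5: literal('J'). Output: "LRCRJ"
Token 6: backref(off=5, len=2). Copied 'LR' from pos 0. Output: "LRCRJLR"

Answer: LRCRJLR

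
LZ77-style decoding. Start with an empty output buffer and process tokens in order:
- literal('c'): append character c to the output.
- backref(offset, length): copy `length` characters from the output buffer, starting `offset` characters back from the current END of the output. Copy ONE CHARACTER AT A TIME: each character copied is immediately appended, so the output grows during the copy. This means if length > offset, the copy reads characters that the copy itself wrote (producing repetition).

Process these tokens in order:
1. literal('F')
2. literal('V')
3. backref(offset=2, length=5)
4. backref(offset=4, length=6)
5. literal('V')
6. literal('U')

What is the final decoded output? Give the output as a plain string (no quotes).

Token 1: literal('F'). Output: "F"
Token 2: literal('V'). Output: "FV"
Token 3: backref(off=2, len=5) (overlapping!). Copied 'FVFVF' from pos 0. Output: "FVFVFVF"
Token 4: backref(off=4, len=6) (overlapping!). Copied 'VFVFVF' from pos 3. Output: "FVFVFVFVFVFVF"
Token 5: literal('V'). Output: "FVFVFVFVFVFVFV"
Token 6: literal('U'). Output: "FVFVFVFVFVFVFVU"

Answer: FVFVFVFVFVFVFVU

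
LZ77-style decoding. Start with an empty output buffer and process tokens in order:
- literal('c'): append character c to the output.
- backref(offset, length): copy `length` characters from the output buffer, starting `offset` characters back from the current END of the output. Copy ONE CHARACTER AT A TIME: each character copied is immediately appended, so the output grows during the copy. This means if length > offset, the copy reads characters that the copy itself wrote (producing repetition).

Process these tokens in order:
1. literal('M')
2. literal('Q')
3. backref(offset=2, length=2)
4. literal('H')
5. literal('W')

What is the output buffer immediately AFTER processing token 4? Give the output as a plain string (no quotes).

Answer: MQMQH

Derivation:
Token 1: literal('M'). Output: "M"
Token 2: literal('Q'). Output: "MQ"
Token 3: backref(off=2, len=2). Copied 'MQ' from pos 0. Output: "MQMQ"
Token 4: literal('H'). Output: "MQMQH"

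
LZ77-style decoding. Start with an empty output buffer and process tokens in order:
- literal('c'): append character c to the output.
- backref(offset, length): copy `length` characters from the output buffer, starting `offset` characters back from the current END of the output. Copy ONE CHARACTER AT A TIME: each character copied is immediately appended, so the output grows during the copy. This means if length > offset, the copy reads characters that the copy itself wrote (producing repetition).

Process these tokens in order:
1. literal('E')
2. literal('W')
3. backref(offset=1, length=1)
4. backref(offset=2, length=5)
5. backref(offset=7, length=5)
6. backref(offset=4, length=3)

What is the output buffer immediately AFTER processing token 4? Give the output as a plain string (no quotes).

Token 1: literal('E'). Output: "E"
Token 2: literal('W'). Output: "EW"
Token 3: backref(off=1, len=1). Copied 'W' from pos 1. Output: "EWW"
Token 4: backref(off=2, len=5) (overlapping!). Copied 'WWWWW' from pos 1. Output: "EWWWWWWW"

Answer: EWWWWWWW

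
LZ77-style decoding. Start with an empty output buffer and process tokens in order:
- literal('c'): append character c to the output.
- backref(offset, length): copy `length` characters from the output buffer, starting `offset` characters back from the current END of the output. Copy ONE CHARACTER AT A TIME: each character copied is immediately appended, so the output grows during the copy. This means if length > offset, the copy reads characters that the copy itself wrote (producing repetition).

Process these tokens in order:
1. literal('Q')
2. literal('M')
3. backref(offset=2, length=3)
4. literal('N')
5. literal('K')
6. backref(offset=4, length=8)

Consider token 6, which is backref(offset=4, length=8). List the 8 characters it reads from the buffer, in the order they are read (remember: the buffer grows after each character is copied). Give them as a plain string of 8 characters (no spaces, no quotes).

Token 1: literal('Q'). Output: "Q"
Token 2: literal('M'). Output: "QM"
Token 3: backref(off=2, len=3) (overlapping!). Copied 'QMQ' from pos 0. Output: "QMQMQ"
Token 4: literal('N'). Output: "QMQMQN"
Token 5: literal('K'). Output: "QMQMQNK"
Token 6: backref(off=4, len=8). Buffer before: "QMQMQNK" (len 7)
  byte 1: read out[3]='M', append. Buffer now: "QMQMQNKM"
  byte 2: read out[4]='Q', append. Buffer now: "QMQMQNKMQ"
  byte 3: read out[5]='N', append. Buffer now: "QMQMQNKMQN"
  byte 4: read out[6]='K', append. Buffer now: "QMQMQNKMQNK"
  byte 5: read out[7]='M', append. Buffer now: "QMQMQNKMQNKM"
  byte 6: read out[8]='Q', append. Buffer now: "QMQMQNKMQNKMQ"
  byte 7: read out[9]='N', append. Buffer now: "QMQMQNKMQNKMQN"
  byte 8: read out[10]='K', append. Buffer now: "QMQMQNKMQNKMQNK"

Answer: MQNKMQNK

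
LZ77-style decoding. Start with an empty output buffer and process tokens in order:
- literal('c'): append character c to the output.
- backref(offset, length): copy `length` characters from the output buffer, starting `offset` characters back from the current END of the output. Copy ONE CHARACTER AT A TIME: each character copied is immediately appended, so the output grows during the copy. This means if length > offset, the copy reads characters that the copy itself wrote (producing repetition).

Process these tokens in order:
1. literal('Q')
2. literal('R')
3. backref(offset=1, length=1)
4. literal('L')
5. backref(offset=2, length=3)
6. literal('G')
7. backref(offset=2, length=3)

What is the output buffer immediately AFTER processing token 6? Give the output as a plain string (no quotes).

Answer: QRRLRLRG

Derivation:
Token 1: literal('Q'). Output: "Q"
Token 2: literal('R'). Output: "QR"
Token 3: backref(off=1, len=1). Copied 'R' from pos 1. Output: "QRR"
Token 4: literal('L'). Output: "QRRL"
Token 5: backref(off=2, len=3) (overlapping!). Copied 'RLR' from pos 2. Output: "QRRLRLR"
Token 6: literal('G'). Output: "QRRLRLRG"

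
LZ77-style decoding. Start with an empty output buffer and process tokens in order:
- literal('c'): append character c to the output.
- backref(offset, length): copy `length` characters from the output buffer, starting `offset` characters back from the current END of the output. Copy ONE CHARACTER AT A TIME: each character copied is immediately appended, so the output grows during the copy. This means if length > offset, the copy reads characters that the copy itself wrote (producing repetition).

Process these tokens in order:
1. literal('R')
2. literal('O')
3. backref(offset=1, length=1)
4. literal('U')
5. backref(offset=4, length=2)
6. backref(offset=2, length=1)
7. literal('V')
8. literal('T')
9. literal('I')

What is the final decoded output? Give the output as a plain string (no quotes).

Token 1: literal('R'). Output: "R"
Token 2: literal('O'). Output: "RO"
Token 3: backref(off=1, len=1). Copied 'O' from pos 1. Output: "ROO"
Token 4: literal('U'). Output: "ROOU"
Token 5: backref(off=4, len=2). Copied 'RO' from pos 0. Output: "ROOURO"
Token 6: backref(off=2, len=1). Copied 'R' from pos 4. Output: "ROOUROR"
Token 7: literal('V'). Output: "ROOURORV"
Token 8: literal('T'). Output: "ROOURORVT"
Token 9: literal('I'). Output: "ROOURORVTI"

Answer: ROOURORVTI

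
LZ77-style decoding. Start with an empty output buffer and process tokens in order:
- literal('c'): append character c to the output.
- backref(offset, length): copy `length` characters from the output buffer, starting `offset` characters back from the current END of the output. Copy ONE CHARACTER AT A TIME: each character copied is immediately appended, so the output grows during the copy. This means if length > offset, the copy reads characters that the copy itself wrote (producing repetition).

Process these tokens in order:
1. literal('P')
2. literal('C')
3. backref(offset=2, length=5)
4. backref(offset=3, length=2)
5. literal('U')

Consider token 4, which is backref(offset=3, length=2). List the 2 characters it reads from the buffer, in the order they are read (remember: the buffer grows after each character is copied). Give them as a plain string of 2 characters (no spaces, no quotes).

Token 1: literal('P'). Output: "P"
Token 2: literal('C'). Output: "PC"
Token 3: backref(off=2, len=5) (overlapping!). Copied 'PCPCP' from pos 0. Output: "PCPCPCP"
Token 4: backref(off=3, len=2). Buffer before: "PCPCPCP" (len 7)
  byte 1: read out[4]='P', append. Buffer now: "PCPCPCPP"
  byte 2: read out[5]='C', append. Buffer now: "PCPCPCPPC"

Answer: PC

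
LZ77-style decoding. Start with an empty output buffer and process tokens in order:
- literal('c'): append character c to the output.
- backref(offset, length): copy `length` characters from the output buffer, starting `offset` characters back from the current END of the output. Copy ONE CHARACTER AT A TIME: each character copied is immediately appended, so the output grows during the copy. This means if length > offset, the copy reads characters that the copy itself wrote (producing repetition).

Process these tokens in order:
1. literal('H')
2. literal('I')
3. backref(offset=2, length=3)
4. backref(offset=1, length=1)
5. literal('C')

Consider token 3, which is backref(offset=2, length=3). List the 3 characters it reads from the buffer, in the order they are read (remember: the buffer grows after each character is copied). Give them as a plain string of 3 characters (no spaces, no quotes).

Answer: HIH

Derivation:
Token 1: literal('H'). Output: "H"
Token 2: literal('I'). Output: "HI"
Token 3: backref(off=2, len=3). Buffer before: "HI" (len 2)
  byte 1: read out[0]='H', append. Buffer now: "HIH"
  byte 2: read out[1]='I', append. Buffer now: "HIHI"
  byte 3: read out[2]='H', append. Buffer now: "HIHIH"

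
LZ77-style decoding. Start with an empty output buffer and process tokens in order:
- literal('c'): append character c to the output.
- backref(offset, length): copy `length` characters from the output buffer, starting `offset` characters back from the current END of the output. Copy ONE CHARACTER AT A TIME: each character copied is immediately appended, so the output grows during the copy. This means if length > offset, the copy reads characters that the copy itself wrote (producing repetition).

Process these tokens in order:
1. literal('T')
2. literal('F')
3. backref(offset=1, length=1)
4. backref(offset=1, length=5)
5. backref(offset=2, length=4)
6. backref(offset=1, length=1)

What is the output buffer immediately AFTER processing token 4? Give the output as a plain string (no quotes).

Token 1: literal('T'). Output: "T"
Token 2: literal('F'). Output: "TF"
Token 3: backref(off=1, len=1). Copied 'F' from pos 1. Output: "TFF"
Token 4: backref(off=1, len=5) (overlapping!). Copied 'FFFFF' from pos 2. Output: "TFFFFFFF"

Answer: TFFFFFFF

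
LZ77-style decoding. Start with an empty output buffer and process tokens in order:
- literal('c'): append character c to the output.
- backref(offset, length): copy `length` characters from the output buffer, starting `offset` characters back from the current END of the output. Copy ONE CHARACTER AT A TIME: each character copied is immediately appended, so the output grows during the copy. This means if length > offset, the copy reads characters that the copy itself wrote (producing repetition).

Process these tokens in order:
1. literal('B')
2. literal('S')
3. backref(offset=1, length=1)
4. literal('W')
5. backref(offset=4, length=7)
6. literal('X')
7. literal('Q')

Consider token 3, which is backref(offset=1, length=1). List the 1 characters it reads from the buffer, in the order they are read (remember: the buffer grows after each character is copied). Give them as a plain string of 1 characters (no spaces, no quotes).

Token 1: literal('B'). Output: "B"
Token 2: literal('S'). Output: "BS"
Token 3: backref(off=1, len=1). Buffer before: "BS" (len 2)
  byte 1: read out[1]='S', append. Buffer now: "BSS"

Answer: S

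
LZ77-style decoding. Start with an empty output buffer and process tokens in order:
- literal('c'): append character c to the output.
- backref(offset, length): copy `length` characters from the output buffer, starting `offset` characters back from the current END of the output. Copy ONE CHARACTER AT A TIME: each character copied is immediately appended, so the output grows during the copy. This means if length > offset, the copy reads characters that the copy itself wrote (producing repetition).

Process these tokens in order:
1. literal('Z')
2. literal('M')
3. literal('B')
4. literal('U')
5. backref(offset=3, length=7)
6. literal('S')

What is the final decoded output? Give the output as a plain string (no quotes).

Token 1: literal('Z'). Output: "Z"
Token 2: literal('M'). Output: "ZM"
Token 3: literal('B'). Output: "ZMB"
Token 4: literal('U'). Output: "ZMBU"
Token 5: backref(off=3, len=7) (overlapping!). Copied 'MBUMBUM' from pos 1. Output: "ZMBUMBUMBUM"
Token 6: literal('S'). Output: "ZMBUMBUMBUMS"

Answer: ZMBUMBUMBUMS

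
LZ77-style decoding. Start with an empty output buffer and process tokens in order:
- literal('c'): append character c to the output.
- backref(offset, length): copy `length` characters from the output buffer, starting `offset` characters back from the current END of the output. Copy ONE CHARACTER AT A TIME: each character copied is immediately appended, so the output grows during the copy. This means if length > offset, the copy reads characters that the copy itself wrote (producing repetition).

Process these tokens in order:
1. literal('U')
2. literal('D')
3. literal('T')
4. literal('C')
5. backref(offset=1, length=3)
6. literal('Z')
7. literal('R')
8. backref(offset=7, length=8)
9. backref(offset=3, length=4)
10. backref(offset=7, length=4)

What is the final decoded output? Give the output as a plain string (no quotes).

Token 1: literal('U'). Output: "U"
Token 2: literal('D'). Output: "UD"
Token 3: literal('T'). Output: "UDT"
Token 4: literal('C'). Output: "UDTC"
Token 5: backref(off=1, len=3) (overlapping!). Copied 'CCC' from pos 3. Output: "UDTCCCC"
Token 6: literal('Z'). Output: "UDTCCCCZ"
Token 7: literal('R'). Output: "UDTCCCCZR"
Token 8: backref(off=7, len=8) (overlapping!). Copied 'TCCCCZRT' from pos 2. Output: "UDTCCCCZRTCCCCZRT"
Token 9: backref(off=3, len=4) (overlapping!). Copied 'ZRTZ' from pos 14. Output: "UDTCCCCZRTCCCCZRTZRTZ"
Token 10: backref(off=7, len=4). Copied 'ZRTZ' from pos 14. Output: "UDTCCCCZRTCCCCZRTZRTZZRTZ"

Answer: UDTCCCCZRTCCCCZRTZRTZZRTZ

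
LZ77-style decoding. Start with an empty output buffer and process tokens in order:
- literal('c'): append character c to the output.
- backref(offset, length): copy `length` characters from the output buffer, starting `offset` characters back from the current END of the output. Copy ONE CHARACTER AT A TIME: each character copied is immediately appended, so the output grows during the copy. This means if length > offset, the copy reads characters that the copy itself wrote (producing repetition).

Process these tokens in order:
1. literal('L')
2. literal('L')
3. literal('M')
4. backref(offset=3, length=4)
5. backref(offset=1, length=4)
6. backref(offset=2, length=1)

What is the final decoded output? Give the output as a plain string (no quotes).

Token 1: literal('L'). Output: "L"
Token 2: literal('L'). Output: "LL"
Token 3: literal('M'). Output: "LLM"
Token 4: backref(off=3, len=4) (overlapping!). Copied 'LLML' from pos 0. Output: "LLMLLML"
Token 5: backref(off=1, len=4) (overlapping!). Copied 'LLLL' from pos 6. Output: "LLMLLMLLLLL"
Token 6: backref(off=2, len=1). Copied 'L' from pos 9. Output: "LLMLLMLLLLLL"

Answer: LLMLLMLLLLLL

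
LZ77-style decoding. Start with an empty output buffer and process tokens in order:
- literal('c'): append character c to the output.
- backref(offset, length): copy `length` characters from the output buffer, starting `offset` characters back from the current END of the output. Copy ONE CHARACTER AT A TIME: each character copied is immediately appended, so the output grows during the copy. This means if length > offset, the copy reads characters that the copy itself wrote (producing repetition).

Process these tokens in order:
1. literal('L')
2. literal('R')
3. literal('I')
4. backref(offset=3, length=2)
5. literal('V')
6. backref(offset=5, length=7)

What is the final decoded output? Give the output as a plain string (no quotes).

Answer: LRILRVRILRVRI

Derivation:
Token 1: literal('L'). Output: "L"
Token 2: literal('R'). Output: "LR"
Token 3: literal('I'). Output: "LRI"
Token 4: backref(off=3, len=2). Copied 'LR' from pos 0. Output: "LRILR"
Token 5: literal('V'). Output: "LRILRV"
Token 6: backref(off=5, len=7) (overlapping!). Copied 'RILRVRI' from pos 1. Output: "LRILRVRILRVRI"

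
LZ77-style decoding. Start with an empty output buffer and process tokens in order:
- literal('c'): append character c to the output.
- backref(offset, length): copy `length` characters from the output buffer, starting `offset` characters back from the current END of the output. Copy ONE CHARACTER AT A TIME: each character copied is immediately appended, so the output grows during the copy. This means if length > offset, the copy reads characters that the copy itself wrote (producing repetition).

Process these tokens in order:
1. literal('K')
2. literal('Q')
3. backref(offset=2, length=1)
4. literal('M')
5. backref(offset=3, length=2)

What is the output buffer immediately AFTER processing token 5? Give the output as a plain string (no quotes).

Answer: KQKMQK

Derivation:
Token 1: literal('K'). Output: "K"
Token 2: literal('Q'). Output: "KQ"
Token 3: backref(off=2, len=1). Copied 'K' from pos 0. Output: "KQK"
Token 4: literal('M'). Output: "KQKM"
Token 5: backref(off=3, len=2). Copied 'QK' from pos 1. Output: "KQKMQK"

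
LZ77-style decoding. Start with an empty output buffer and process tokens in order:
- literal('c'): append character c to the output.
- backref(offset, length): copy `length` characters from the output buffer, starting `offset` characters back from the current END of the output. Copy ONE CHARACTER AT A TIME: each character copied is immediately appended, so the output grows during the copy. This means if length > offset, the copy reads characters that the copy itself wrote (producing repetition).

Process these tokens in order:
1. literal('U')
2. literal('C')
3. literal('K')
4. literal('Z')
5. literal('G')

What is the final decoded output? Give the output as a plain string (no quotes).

Answer: UCKZG

Derivation:
Token 1: literal('U'). Output: "U"
Token 2: literal('C'). Output: "UC"
Token 3: literal('K'). Output: "UCK"
Token 4: literal('Z'). Output: "UCKZ"
Token 5: literal('G'). Output: "UCKZG"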